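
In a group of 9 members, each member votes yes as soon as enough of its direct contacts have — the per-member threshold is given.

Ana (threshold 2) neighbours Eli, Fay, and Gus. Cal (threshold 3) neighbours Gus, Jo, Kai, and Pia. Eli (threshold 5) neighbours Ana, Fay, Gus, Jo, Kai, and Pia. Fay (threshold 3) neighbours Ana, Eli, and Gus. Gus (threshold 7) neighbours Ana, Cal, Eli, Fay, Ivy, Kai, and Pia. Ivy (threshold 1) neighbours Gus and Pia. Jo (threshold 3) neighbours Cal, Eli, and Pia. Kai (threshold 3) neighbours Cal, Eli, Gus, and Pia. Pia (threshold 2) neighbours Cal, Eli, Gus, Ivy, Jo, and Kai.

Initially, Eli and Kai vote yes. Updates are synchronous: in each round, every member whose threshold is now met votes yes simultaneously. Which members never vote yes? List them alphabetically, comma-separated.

Round 1 — Eli, Kai vote yes (initial).
Round 2 — checking thresholds:
  Ana: 1 of 3 neighbours < 2, not yet.
  Cal: 1 of 4 neighbours < 3, not yet.
  Fay: 1 of 3 neighbours < 3, not yet.
  Gus: 2 of 7 neighbours < 7, not yet.
  Jo: 1 of 3 neighbours < 3, not yet.
  Pia: 2 of 6 neighbours ≥ 2, votes yes.
Round 3 — checking thresholds:
  Ana: 1 of 3 neighbours < 2, not yet.
  Cal: 2 of 4 neighbours < 3, not yet.
  Fay: 1 of 3 neighbours < 3, not yet.
  Gus: 3 of 7 neighbours < 7, not yet.
  Ivy: 1 of 2 neighbours ≥ 1, votes yes.
  Jo: 2 of 3 neighbours < 3, not yet.
Round 4 — no new yes votes; cascade stops.

Ana, Cal, Fay, Gus, Jo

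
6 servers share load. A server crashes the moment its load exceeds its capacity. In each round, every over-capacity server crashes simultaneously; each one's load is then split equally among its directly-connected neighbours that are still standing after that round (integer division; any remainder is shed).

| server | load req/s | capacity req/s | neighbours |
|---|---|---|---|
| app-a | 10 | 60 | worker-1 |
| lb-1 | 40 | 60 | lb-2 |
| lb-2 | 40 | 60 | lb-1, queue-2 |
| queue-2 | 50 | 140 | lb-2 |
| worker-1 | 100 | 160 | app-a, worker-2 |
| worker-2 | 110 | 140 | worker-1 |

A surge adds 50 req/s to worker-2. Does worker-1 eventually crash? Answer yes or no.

yes

Round 1 — worker-2 at 160 > 140. worker-2 crashes.
  worker-2 sheds 160 req/s to worker-1: 160 each.
    worker-1: 100+160 = 260 > 160
Round 2 — worker-1 crashes.
  worker-1 sheds 260 req/s to app-a: 260 each.
    app-a: 10+260 = 270 > 60
Round 3 — app-a crashes.
  app-a sheds 270 req/s: no online neighbours, lost.
No further crashes.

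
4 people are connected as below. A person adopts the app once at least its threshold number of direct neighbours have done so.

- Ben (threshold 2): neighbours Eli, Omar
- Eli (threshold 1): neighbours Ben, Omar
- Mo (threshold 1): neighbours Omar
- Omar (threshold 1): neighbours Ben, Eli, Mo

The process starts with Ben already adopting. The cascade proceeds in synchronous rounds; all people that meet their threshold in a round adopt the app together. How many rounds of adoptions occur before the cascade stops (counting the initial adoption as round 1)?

3

Round 1 — Ben adopts the app (initial).
Round 2 — checking thresholds:
  Eli: 1 of 2 neighbours ≥ 1, adopts the app.
  Omar: 1 of 3 neighbours ≥ 1, adopts the app.
Round 3 — checking thresholds:
  Mo: 1 of 1 neighbours ≥ 1, adopts the app.
Round 4 — no new adoptions; cascade stops.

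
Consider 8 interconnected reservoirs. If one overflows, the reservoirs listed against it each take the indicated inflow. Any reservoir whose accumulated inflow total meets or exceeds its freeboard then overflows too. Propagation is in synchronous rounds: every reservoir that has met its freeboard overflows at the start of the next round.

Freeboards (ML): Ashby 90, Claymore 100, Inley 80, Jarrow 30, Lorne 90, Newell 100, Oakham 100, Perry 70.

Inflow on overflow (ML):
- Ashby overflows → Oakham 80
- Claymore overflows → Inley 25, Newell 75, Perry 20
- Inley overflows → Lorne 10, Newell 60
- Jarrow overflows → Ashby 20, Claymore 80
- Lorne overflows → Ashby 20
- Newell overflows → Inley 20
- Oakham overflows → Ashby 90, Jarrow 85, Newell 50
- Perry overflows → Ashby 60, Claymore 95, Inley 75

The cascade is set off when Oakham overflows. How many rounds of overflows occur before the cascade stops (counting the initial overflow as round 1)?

Round 1 — Oakham overflows (initial).
  Ashby: +90 → 90 ≥ 90
  Jarrow: +85 → 85 ≥ 30
  Newell: +50 → 50 < 100
Round 2 — Ashby, Jarrow overflow.
  Claymore: +80 → 80 < 100
No further overflows.

2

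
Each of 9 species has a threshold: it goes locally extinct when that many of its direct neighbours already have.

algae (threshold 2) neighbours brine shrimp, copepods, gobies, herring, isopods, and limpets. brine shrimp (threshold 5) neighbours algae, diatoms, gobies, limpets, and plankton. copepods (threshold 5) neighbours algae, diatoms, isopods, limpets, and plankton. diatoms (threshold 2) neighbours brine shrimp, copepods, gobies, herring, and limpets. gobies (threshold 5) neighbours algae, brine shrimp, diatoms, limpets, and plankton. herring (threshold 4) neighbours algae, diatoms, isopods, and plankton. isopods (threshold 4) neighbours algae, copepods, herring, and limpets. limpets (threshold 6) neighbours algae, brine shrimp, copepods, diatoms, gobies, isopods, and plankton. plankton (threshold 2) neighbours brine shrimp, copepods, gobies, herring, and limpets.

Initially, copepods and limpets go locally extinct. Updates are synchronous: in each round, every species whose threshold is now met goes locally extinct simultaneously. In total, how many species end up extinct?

Round 1 — copepods, limpets go locally extinct (initial).
Round 2 — checking thresholds:
  algae: 2 of 6 neighbours ≥ 2, goes locally extinct.
  brine shrimp: 1 of 5 neighbours < 5, not yet.
  diatoms: 2 of 5 neighbours ≥ 2, goes locally extinct.
  gobies: 1 of 5 neighbours < 5, not yet.
  isopods: 2 of 4 neighbours < 4, not yet.
  plankton: 2 of 5 neighbours ≥ 2, goes locally extinct.
Round 3 — no new extinctions; cascade stops.

5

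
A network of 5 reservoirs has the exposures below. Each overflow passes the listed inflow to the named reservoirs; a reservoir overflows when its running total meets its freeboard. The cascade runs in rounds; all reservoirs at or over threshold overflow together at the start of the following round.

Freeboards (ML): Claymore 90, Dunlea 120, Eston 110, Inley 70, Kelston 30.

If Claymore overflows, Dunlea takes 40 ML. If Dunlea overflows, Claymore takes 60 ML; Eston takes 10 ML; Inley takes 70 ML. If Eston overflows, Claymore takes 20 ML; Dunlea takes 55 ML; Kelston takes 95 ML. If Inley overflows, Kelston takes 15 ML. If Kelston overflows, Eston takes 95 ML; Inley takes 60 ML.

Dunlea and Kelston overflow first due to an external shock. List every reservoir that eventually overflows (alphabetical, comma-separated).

Dunlea, Inley, Kelston

Round 1 — Dunlea, Kelston overflow (initial).
  Claymore: +60 → 60 < 90
  Eston: +10+95 → 105 < 110
  Inley: +70+60 → 130 ≥ 70
Round 2 — Inley overflows.
No further overflows.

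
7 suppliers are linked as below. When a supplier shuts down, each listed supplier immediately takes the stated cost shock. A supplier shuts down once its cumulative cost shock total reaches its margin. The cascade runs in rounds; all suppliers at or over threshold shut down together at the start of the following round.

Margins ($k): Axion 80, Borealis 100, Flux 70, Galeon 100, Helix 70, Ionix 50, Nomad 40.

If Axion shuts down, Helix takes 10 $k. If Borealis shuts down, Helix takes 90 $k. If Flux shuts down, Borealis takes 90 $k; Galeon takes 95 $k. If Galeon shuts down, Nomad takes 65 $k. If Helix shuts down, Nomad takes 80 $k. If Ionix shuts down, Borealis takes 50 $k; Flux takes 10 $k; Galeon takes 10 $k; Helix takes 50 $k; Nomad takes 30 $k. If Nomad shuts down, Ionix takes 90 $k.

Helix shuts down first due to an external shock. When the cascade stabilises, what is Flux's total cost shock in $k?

10

Round 1 — Helix shuts down (initial).
  Nomad: +80 → 80 ≥ 40
Round 2 — Nomad shuts down.
  Ionix: +90 → 90 ≥ 50
Round 3 — Ionix shuts down.
  Borealis: +50 → 50 < 100
  Flux: +10 → 10 < 70
  Galeon: +10 → 10 < 100
No further shutdowns.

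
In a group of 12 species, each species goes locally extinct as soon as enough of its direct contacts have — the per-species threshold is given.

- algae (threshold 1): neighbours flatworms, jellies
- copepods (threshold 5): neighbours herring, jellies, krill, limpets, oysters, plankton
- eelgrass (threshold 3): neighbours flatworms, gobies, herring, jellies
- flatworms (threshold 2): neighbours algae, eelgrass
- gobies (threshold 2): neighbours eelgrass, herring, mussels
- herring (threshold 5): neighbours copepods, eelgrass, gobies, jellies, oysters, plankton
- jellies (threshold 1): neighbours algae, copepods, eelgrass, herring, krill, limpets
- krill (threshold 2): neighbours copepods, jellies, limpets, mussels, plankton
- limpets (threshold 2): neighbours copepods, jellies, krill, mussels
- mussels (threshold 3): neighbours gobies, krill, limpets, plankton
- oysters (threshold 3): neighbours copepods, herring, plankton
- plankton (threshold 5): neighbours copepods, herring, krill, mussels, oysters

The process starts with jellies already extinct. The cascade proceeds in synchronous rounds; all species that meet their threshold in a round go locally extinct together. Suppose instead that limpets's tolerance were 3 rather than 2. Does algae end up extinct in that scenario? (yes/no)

With limpets's tolerance at 3:
Round 1 — jellies goes locally extinct (initial).
Round 2 — checking thresholds:
  algae: 1 of 2 neighbours ≥ 1, goes locally extinct.
  copepods: 1 of 6 neighbours < 5, holds.
  eelgrass: 1 of 4 neighbours < 3, holds.
  herring: 1 of 6 neighbours < 5, holds.
  krill: 1 of 5 neighbours < 2, holds.
  limpets: 1 of 4 neighbours < 3, holds.
Round 3 — no new extinctions; cascade stops.

yes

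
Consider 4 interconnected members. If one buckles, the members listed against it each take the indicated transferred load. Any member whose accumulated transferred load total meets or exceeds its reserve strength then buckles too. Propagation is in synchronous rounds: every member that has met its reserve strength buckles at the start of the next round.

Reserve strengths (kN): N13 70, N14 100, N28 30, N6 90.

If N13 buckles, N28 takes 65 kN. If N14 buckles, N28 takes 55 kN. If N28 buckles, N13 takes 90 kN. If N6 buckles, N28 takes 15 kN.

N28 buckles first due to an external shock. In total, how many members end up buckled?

Round 1 — N28 buckles (initial).
  N13: +90 → 90 ≥ 70
Round 2 — N13 buckles.
No further bucklings.

2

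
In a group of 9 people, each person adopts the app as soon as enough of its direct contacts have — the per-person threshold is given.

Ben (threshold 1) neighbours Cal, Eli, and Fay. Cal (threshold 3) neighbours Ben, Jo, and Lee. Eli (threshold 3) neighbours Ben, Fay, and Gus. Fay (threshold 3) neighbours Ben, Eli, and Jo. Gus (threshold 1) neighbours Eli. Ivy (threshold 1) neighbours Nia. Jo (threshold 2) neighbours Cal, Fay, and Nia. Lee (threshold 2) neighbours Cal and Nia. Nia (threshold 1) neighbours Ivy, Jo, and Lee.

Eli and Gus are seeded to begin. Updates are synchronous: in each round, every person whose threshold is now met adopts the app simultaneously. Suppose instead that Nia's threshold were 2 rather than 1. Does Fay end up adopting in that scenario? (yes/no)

no

With Nia's threshold at 2:
Round 1 — Eli, Gus adopt the app (initial).
Round 2 — checking thresholds:
  Ben: 1 of 3 neighbours ≥ 1, adopts the app.
  Fay: 1 of 3 neighbours < 3, not yet.
Round 3 — no new adoptions; cascade stops.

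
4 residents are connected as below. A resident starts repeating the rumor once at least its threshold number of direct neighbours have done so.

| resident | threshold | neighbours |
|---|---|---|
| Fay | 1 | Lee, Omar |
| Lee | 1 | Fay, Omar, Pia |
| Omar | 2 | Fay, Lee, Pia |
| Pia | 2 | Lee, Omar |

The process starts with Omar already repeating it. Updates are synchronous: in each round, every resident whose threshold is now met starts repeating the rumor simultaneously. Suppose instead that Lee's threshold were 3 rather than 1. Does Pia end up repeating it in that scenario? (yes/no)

With Lee's threshold at 3:
Round 1 — Omar starts repeating the rumor (initial).
Round 2 — checking thresholds:
  Fay: 1 of 2 neighbours ≥ 1, starts repeating the rumor.
  Lee: 1 of 3 neighbours < 3, holds.
  Pia: 1 of 2 neighbours < 2, holds.
Round 3 — no new spreads; cascade stops.

no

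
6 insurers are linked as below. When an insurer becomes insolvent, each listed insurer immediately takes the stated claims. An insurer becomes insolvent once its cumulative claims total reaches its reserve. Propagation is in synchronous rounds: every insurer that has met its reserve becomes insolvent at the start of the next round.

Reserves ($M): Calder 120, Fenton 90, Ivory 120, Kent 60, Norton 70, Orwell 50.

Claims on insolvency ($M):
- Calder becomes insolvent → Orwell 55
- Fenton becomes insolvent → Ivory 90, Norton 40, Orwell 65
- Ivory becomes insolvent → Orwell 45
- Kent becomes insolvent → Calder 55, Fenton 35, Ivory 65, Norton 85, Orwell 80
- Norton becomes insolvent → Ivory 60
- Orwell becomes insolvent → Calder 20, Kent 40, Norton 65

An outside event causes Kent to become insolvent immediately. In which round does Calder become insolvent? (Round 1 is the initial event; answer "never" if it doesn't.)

Round 1 — Kent becomes insolvent (initial).
  Calder: +55 → 55 < 120
  Fenton: +35 → 35 < 90
  Ivory: +65 → 65 < 120
  Norton: +85 → 85 ≥ 70
  Orwell: +80 → 80 ≥ 50
Round 2 — Norton, Orwell become insolvent.
  Calder: +20 → 75 < 120
  Ivory: +60 → 125 ≥ 120
Round 3 — Ivory becomes insolvent.
No further insolvencies.

never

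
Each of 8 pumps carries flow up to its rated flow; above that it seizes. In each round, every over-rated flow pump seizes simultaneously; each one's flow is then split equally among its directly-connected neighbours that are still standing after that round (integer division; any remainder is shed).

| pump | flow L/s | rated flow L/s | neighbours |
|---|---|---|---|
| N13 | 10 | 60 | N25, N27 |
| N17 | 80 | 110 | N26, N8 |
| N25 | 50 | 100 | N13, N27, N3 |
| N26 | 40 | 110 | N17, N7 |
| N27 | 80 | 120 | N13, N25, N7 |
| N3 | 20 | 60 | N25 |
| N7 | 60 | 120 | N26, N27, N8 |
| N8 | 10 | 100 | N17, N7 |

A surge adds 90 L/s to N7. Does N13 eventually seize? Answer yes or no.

yes

Round 1 — N7 at 150 > 120. N7 seizes.
  N7 sheds 150 L/s to N26, N27, N8: 50 each.
    N26: 40+50 = 90 ≤ 110
    N27: 80+50 = 130 > 120
    N8: 10+50 = 60 ≤ 100
Round 2 — N27 seizes.
  N27 sheds 130 L/s to N13, N25: 65 each.
    N13: 10+65 = 75 > 60
    N25: 50+65 = 115 > 100
Round 3 — N13, N25 seize.
  N13 sheds 75 L/s: no online neighbours, lost.
  N25 sheds 115 L/s to N3: 115 each.
    N3: 20+115 = 135 > 60
Round 4 — N3 seizes.
  N3 sheds 135 L/s: no online neighbours, lost.
No further seizures.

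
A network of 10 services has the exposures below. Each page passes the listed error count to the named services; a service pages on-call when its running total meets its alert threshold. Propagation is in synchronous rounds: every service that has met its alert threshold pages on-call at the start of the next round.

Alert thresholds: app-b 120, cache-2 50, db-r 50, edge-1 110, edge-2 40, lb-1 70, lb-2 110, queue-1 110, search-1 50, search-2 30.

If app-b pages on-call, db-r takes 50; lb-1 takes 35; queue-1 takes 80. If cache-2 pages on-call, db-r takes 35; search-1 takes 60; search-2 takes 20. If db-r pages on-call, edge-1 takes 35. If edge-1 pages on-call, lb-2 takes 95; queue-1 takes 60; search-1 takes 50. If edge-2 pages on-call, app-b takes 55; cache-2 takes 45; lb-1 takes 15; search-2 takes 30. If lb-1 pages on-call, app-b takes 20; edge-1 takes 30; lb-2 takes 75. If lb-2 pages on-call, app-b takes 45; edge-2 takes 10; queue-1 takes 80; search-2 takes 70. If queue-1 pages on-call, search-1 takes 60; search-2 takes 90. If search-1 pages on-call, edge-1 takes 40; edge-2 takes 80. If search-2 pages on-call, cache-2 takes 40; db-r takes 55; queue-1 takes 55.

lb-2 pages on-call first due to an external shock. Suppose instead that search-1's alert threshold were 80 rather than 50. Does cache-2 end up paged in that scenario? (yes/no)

With search-1's alert threshold at 80:
Round 1 — lb-2 pages on-call (initial).
  app-b: +45 → 45 < 120
  edge-2: +10 → 10 < 40
  queue-1: +80 → 80 < 110
  search-2: +70 → 70 ≥ 30
Round 2 — search-2 pages on-call.
  cache-2: +40 → 40 < 50
  db-r: +55 → 55 ≥ 50
  queue-1: +55 → 135 ≥ 110
Round 3 — db-r, queue-1 page on-call.
  edge-1: +35 → 35 < 110
  search-1: +60 → 60 < 80
No further pages.

no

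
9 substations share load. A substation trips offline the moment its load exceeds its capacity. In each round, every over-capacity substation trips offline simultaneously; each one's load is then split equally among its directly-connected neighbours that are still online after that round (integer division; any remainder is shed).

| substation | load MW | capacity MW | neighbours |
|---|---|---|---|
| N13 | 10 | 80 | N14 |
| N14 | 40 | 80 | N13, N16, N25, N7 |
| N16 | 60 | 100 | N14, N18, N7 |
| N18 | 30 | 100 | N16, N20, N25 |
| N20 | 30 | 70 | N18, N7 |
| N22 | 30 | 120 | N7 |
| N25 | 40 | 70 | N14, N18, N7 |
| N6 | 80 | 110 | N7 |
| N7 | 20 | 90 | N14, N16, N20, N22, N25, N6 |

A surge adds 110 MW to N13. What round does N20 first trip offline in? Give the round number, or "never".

5

Round 1 — N13 at 120 > 80. N13 trips offline.
  N13 sheds 120 MW to N14: 120 each.
    N14: 40+120 = 160 > 80
Round 2 — N14 trips offline.
  N14 sheds 160 MW to N16, N25, N7: 53 each (1 lost).
    N16: 60+53 = 113 > 100
    N25: 40+53 = 93 > 70
    N7: 20+53 = 73 ≤ 90
Round 3 — N16, N25 trip offline.
  N16 sheds 113 MW to N18, N7: 56 each (1 lost).
    N18: 30+56 = 86 ≤ 100
    N7: 73+56 = 129 > 90
  N25 sheds 93 MW to N18, N7: 46 each (1 lost).
    N18: 86+46 = 132 > 100
    N7: 129+46 = 175 > 90
Round 4 — N18, N7 trip offline.
  N18 sheds 132 MW to N20: 132 each.
    N20: 30+132 = 162 > 70
  N7 sheds 175 MW to N20, N22, N6: 58 each (1 lost).
    N20: 162+58 = 220 > 70
    N22: 30+58 = 88 ≤ 120
    N6: 80+58 = 138 > 110
Round 5 — N20, N6 trip offline.
  N20 sheds 220 MW: no online neighbours, lost.
  N6 sheds 138 MW: no online neighbours, lost.
No further trips.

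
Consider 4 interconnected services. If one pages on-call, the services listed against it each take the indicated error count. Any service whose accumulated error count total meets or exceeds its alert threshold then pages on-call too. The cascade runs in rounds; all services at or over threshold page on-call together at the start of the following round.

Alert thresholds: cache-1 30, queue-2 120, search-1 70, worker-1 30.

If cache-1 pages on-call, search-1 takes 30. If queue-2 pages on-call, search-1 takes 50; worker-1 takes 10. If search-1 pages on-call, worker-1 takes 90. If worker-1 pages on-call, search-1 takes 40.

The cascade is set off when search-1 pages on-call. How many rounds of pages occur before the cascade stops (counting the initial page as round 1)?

Round 1 — search-1 pages on-call (initial).
  worker-1: +90 → 90 ≥ 30
Round 2 — worker-1 pages on-call.
No further pages.

2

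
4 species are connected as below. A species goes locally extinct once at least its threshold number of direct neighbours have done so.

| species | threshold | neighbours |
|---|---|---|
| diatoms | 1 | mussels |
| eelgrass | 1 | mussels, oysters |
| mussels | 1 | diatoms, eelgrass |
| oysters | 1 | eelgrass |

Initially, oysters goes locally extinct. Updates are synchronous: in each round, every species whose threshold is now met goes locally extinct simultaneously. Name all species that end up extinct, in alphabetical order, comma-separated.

Round 1 — oysters goes locally extinct (initial).
Round 2 — checking thresholds:
  eelgrass: 1 of 2 neighbours ≥ 1, goes locally extinct.
Round 3 — checking thresholds:
  mussels: 1 of 2 neighbours ≥ 1, goes locally extinct.
Round 4 — checking thresholds:
  diatoms: 1 of 1 neighbours ≥ 1, goes locally extinct.
Round 5 — no new extinctions; cascade stops.

diatoms, eelgrass, mussels, oysters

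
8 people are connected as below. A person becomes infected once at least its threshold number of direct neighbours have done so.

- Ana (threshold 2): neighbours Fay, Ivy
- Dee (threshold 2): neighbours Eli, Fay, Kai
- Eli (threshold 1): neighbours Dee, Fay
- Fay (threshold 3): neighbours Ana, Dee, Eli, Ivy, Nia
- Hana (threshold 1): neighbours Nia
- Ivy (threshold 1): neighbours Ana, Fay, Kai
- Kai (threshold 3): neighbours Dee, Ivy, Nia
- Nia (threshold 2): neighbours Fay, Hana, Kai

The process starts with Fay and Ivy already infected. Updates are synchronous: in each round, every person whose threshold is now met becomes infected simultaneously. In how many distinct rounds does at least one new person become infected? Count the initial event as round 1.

3

Round 1 — Fay, Ivy become infected (initial).
Round 2 — checking thresholds:
  Ana: 2 of 2 neighbours ≥ 2, becomes infected.
  Dee: 1 of 3 neighbours < 2, below threshold.
  Eli: 1 of 2 neighbours ≥ 1, becomes infected.
  Kai: 1 of 3 neighbours < 3, below threshold.
  Nia: 1 of 3 neighbours < 2, below threshold.
Round 3 — checking thresholds:
  Dee: 2 of 3 neighbours ≥ 2, becomes infected.
  Kai: 1 of 3 neighbours < 3, below threshold.
  Nia: 1 of 3 neighbours < 2, below threshold.
Round 4 — no new infections; cascade stops.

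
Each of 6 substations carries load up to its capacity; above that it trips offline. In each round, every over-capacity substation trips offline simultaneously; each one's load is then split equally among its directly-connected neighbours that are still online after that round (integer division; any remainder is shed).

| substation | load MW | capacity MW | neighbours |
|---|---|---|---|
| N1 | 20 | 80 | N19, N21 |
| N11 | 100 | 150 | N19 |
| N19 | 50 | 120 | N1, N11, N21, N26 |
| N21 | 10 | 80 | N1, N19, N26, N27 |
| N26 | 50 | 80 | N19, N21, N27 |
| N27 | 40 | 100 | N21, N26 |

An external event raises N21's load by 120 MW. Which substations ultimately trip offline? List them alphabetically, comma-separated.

N1, N11, N19, N21, N26, N27

Round 1 — N21 at 130 > 80. N21 trips offline.
  N21 sheds 130 MW to N1, N19, N26, N27: 32 each (2 lost).
    N1: 20+32 = 52 ≤ 80
    N19: 50+32 = 82 ≤ 120
    N26: 50+32 = 82 > 80
    N27: 40+32 = 72 ≤ 100
Round 2 — N26 trips offline.
  N26 sheds 82 MW to N19, N27: 41 each.
    N19: 82+41 = 123 > 120
    N27: 72+41 = 113 > 100
Round 3 — N19, N27 trip offline.
  N19 sheds 123 MW to N1, N11: 61 each (1 lost).
    N1: 52+61 = 113 > 80
    N11: 100+61 = 161 > 150
  N27 sheds 113 MW: no online neighbours, lost.
Round 4 — N1, N11 trip offline.
  N1 sheds 113 MW: no online neighbours, lost.
  N11 sheds 161 MW: no online neighbours, lost.
No further trips.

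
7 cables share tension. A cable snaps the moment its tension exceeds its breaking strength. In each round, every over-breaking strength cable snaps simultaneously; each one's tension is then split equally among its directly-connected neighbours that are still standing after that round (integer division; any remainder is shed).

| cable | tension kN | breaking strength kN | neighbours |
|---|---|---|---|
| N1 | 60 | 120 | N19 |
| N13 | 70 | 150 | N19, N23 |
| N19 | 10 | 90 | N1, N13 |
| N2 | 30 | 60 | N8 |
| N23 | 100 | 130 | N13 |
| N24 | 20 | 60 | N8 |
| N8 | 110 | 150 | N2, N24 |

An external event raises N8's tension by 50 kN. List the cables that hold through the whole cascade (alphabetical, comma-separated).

Round 1 — N8 at 160 > 150. N8 snaps.
  N8 sheds 160 kN to N2, N24: 80 each.
    N2: 30+80 = 110 > 60
    N24: 20+80 = 100 > 60
Round 2 — N2, N24 snap.
  N2 sheds 110 kN: no online neighbours, lost.
  N24 sheds 100 kN: no online neighbours, lost.
No further breaks.

N1, N13, N19, N23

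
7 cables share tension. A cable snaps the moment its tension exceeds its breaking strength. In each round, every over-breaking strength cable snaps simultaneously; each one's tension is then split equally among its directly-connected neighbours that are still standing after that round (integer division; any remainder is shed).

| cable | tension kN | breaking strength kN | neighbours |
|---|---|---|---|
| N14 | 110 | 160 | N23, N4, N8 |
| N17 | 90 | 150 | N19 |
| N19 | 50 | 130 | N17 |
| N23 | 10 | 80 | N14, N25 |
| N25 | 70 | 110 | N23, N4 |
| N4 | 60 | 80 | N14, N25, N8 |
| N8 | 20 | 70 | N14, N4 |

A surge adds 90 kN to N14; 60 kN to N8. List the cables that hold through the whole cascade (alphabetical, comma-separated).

Round 1 — N14 at 200 > 160; N8 at 80 > 70. N14, N8 snap.
  N14 sheds 200 kN to N23, N4: 100 each.
    N23: 10+100 = 110 > 80
    N4: 60+100 = 160 > 80
  N8 sheds 80 kN to N4: 80 each.
    N4: 160+80 = 240 > 80
Round 2 — N23, N4 snap.
  N23 sheds 110 kN to N25: 110 each.
    N25: 70+110 = 180 > 110
  N4 sheds 240 kN to N25: 240 each.
    N25: 180+240 = 420 > 110
Round 3 — N25 snaps.
  N25 sheds 420 kN: no online neighbours, lost.
No further breaks.

N17, N19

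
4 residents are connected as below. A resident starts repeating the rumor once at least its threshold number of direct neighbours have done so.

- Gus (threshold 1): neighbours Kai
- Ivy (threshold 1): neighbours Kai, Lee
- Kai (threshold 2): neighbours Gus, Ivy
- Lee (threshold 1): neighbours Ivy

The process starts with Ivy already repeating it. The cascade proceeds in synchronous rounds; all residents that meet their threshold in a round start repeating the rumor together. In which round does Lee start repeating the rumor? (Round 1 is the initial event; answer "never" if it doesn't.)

Round 1 — Ivy starts repeating the rumor (initial).
Round 2 — checking thresholds:
  Kai: 1 of 2 neighbours < 2, not yet.
  Lee: 1 of 1 neighbours ≥ 1, starts repeating the rumor.
Round 3 — no new spreads; cascade stops.

2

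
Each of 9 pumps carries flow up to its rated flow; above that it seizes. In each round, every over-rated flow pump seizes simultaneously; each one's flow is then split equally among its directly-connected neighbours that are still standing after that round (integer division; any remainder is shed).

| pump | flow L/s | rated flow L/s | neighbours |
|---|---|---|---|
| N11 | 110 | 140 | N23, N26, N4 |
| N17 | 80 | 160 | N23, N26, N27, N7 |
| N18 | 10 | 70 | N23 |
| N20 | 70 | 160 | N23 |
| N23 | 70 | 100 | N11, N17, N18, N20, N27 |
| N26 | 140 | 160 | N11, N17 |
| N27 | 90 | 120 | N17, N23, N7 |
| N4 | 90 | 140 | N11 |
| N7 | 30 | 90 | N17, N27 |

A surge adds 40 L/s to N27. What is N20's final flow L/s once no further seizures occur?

98

Round 1 — N27 at 130 > 120. N27 seizes.
  N27 sheds 130 L/s to N17, N23, N7: 43 each (1 lost).
    N17: 80+43 = 123 ≤ 160
    N23: 70+43 = 113 > 100
    N7: 30+43 = 73 ≤ 90
Round 2 — N23 seizes.
  N23 sheds 113 L/s to N11, N17, N18, N20: 28 each (1 lost).
    N11: 110+28 = 138 ≤ 140
    N17: 123+28 = 151 ≤ 160
    N18: 10+28 = 38 ≤ 70
    N20: 70+28 = 98 ≤ 160
No further seizures.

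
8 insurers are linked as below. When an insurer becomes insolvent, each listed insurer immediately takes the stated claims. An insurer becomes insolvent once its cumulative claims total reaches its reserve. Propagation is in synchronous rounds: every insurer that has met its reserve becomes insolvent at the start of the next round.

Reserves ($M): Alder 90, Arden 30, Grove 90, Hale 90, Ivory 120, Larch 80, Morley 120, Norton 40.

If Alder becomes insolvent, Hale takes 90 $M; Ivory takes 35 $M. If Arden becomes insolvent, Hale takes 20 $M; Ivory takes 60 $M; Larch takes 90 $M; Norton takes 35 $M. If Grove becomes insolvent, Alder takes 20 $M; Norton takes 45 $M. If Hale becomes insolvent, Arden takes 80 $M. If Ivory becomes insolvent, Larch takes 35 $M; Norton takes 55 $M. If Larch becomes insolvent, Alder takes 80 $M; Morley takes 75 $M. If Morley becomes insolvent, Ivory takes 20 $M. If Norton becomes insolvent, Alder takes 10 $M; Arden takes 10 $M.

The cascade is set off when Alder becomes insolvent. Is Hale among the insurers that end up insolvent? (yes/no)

Round 1 — Alder becomes insolvent (initial).
  Hale: +90 → 90 ≥ 90
  Ivory: +35 → 35 < 120
Round 2 — Hale becomes insolvent.
  Arden: +80 → 80 ≥ 30
Round 3 — Arden becomes insolvent.
  Ivory: +60 → 95 < 120
  Larch: +90 → 90 ≥ 80
  Norton: +35 → 35 < 40
Round 4 — Larch becomes insolvent.
  Morley: +75 → 75 < 120
No further insolvencies.

yes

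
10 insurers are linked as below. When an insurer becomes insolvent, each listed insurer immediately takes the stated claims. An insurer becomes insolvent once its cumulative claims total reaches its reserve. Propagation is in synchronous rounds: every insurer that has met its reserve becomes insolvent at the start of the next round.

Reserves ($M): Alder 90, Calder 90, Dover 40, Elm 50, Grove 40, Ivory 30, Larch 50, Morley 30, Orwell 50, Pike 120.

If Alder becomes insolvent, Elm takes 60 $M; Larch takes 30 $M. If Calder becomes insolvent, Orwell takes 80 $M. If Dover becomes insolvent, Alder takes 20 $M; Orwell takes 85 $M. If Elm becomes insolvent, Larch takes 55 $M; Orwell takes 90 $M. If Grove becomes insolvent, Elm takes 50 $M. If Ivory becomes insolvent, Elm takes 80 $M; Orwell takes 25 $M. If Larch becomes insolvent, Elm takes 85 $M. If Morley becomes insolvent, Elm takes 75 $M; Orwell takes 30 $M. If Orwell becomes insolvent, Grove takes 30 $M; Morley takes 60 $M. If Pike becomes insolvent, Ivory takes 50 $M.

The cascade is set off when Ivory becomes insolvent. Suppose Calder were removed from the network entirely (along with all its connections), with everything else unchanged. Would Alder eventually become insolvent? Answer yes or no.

no

With Calder removed:
Round 1 — Ivory becomes insolvent (initial).
  Elm: +80 → 80 ≥ 50
  Orwell: +25 → 25 < 50
Round 2 — Elm becomes insolvent.
  Larch: +55 → 55 ≥ 50
  Orwell: +90 → 115 ≥ 50
Round 3 — Larch, Orwell become insolvent.
  Grove: +30 → 30 < 40
  Morley: +60 → 60 ≥ 30
Round 4 — Morley becomes insolvent.
No further insolvencies.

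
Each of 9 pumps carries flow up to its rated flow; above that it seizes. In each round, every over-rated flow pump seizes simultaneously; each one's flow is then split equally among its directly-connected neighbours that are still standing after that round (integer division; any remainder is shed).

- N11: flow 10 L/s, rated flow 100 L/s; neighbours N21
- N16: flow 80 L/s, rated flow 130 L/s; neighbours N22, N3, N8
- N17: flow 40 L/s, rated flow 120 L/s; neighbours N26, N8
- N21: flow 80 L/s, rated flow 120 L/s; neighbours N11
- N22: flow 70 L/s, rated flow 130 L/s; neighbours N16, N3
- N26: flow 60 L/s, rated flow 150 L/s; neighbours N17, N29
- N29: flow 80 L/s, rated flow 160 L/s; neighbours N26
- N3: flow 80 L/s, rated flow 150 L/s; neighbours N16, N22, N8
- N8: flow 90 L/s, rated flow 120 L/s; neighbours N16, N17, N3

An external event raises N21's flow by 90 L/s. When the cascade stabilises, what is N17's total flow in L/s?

Round 1 — N21 at 170 > 120. N21 seizes.
  N21 sheds 170 L/s to N11: 170 each.
    N11: 10+170 = 180 > 100
Round 2 — N11 seizes.
  N11 sheds 180 L/s: no online neighbours, lost.
No further seizures.

40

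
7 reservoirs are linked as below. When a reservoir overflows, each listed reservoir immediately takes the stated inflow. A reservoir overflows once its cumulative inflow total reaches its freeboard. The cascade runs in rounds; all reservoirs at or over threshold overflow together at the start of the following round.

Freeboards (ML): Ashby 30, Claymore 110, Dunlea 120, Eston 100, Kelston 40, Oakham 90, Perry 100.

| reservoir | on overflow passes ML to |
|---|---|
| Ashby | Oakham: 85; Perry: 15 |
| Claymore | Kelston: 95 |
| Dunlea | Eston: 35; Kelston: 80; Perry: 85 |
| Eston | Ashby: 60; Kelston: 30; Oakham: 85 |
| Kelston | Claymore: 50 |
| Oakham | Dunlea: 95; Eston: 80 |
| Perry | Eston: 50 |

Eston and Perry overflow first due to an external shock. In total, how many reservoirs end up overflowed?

4

Round 1 — Eston, Perry overflow (initial).
  Ashby: +60 → 60 ≥ 30
  Kelston: +30 → 30 < 40
  Oakham: +85 → 85 < 90
Round 2 — Ashby overflows.
  Oakham: +85 → 170 ≥ 90
Round 3 — Oakham overflows.
  Dunlea: +95 → 95 < 120
No further overflows.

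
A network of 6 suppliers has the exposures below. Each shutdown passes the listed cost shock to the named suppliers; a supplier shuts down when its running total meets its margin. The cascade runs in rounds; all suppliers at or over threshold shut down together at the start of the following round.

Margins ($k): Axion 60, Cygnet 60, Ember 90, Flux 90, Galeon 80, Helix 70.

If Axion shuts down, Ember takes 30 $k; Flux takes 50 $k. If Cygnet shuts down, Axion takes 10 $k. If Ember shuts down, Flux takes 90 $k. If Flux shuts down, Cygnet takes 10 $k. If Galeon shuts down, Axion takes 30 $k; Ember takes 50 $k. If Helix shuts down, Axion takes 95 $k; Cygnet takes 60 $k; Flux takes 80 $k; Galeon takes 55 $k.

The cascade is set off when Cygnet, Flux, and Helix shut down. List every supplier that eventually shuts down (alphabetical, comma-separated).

Round 1 — Cygnet, Flux, Helix shut down (initial).
  Axion: +10+95 → 105 ≥ 60
  Galeon: +55 → 55 < 80
Round 2 — Axion shuts down.
  Ember: +30 → 30 < 90
No further shutdowns.

Axion, Cygnet, Flux, Helix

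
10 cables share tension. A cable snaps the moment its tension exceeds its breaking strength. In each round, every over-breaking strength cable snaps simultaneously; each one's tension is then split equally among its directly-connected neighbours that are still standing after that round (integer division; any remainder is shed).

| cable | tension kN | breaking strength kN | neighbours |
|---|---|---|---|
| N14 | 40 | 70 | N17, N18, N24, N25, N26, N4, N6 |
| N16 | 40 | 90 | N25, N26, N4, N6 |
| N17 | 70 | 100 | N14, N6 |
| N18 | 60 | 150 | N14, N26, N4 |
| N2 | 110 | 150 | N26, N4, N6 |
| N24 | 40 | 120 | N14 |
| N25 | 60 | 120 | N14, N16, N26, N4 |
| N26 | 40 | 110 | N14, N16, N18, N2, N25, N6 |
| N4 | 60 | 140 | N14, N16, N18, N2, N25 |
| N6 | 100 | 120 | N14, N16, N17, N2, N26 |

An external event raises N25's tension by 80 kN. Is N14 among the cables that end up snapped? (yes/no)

Round 1 — N25 at 140 > 120. N25 snaps.
  N25 sheds 140 kN to N14, N16, N26, N4: 35 each.
    N14: 40+35 = 75 > 70
    N16: 40+35 = 75 ≤ 90
    N26: 40+35 = 75 ≤ 110
    N4: 60+35 = 95 ≤ 140
Round 2 — N14 snaps.
  N14 sheds 75 kN to N17, N18, N24, N26, N4, N6: 12 each (3 lost).
    N17: 70+12 = 82 ≤ 100
    N18: 60+12 = 72 ≤ 150
    N24: 40+12 = 52 ≤ 120
    N26: 75+12 = 87 ≤ 110
    N4: 95+12 = 107 ≤ 140
    N6: 100+12 = 112 ≤ 120
No further breaks.

yes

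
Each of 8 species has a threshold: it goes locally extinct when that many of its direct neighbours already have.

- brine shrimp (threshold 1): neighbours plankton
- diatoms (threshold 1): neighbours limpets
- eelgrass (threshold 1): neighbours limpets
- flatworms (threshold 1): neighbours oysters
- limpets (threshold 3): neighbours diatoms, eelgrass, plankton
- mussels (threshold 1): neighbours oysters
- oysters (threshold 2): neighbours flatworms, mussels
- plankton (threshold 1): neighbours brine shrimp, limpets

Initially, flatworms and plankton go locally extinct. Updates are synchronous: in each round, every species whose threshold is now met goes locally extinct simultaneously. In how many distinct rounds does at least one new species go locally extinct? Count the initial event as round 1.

Round 1 — flatworms, plankton go locally extinct (initial).
Round 2 — checking thresholds:
  brine shrimp: 1 of 1 neighbours ≥ 1, goes locally extinct.
  limpets: 1 of 3 neighbours < 3, not yet.
  oysters: 1 of 2 neighbours < 2, not yet.
Round 3 — no new extinctions; cascade stops.

2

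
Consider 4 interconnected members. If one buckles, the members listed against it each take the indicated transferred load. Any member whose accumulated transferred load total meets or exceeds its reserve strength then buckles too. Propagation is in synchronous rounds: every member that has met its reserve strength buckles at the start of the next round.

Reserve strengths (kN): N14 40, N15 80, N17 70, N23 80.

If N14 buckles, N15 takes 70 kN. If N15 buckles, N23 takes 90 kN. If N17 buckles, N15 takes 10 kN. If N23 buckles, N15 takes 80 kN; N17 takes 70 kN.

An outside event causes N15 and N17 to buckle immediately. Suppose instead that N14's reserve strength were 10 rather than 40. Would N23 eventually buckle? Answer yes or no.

yes

With N14's reserve strength at 10:
Round 1 — N15, N17 buckle (initial).
  N23: +90 → 90 ≥ 80
Round 2 — N23 buckles.
No further bucklings.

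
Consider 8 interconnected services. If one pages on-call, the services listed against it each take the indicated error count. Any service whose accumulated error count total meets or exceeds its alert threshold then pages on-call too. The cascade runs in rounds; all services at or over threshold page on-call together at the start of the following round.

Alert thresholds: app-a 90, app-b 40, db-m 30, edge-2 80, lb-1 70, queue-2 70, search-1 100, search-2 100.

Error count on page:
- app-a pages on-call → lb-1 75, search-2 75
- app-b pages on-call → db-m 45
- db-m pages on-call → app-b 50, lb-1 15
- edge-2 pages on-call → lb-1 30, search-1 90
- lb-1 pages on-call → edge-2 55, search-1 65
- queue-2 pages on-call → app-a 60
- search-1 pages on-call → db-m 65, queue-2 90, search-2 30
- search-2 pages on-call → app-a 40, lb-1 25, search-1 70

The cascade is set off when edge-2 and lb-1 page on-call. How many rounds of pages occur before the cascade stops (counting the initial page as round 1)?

4

Round 1 — edge-2, lb-1 page on-call (initial).
  search-1: +90+65 → 155 ≥ 100
Round 2 — search-1 pages on-call.
  db-m: +65 → 65 ≥ 30
  queue-2: +90 → 90 ≥ 70
  search-2: +30 → 30 < 100
Round 3 — db-m, queue-2 page on-call.
  app-a: +60 → 60 < 90
  app-b: +50 → 50 ≥ 40
Round 4 — app-b pages on-call.
No further pages.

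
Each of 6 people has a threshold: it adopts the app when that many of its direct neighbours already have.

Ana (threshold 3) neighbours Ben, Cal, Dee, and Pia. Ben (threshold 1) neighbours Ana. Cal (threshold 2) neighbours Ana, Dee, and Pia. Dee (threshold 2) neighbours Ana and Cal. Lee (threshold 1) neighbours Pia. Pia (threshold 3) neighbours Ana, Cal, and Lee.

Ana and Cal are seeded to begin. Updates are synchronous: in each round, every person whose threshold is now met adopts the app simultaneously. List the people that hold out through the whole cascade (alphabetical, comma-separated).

Round 1 — Ana, Cal adopt the app (initial).
Round 2 — checking thresholds:
  Ben: 1 of 1 neighbours ≥ 1, adopts the app.
  Dee: 2 of 2 neighbours ≥ 2, adopts the app.
  Pia: 2 of 3 neighbours < 3, holds.
Round 3 — no new adoptions; cascade stops.

Lee, Pia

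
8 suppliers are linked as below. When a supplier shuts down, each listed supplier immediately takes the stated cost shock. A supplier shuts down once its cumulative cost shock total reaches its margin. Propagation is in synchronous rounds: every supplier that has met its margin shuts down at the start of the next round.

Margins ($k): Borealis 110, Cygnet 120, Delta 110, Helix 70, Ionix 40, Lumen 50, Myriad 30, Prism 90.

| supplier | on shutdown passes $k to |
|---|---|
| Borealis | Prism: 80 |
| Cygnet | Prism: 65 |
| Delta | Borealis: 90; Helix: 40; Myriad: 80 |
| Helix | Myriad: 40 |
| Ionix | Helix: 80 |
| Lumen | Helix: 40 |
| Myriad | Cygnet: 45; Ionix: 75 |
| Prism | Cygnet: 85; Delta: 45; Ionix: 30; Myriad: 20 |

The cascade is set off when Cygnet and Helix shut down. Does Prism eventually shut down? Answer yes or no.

Round 1 — Cygnet, Helix shut down (initial).
  Myriad: +40 → 40 ≥ 30
  Prism: +65 → 65 < 90
Round 2 — Myriad shuts down.
  Ionix: +75 → 75 ≥ 40
Round 3 — Ionix shuts down.
No further shutdowns.

no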